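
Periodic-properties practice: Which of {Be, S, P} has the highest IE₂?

Consider each +1 ion: Be⁺ still has 1 valence electron; S⁺ still has 5 valence electrons; P⁺ still has 4 valence electrons.
All are still removing valence electrons, so compare the +1 ions as you would atoms: IE_2 generally rises across a period (higher Z_eff) and falls down a group (larger shell), subject to the usual subshell exceptions.
Valence configurations: Be⁺ [He]2s¹, S⁺ [Ne]3s²3p³, P⁺ [Ne]3s²3p².
Tabulated IE_2 (kJ/mol): Be 1757, S 2252, P 1907.
Overall IE_2 order: Be < P < S.

S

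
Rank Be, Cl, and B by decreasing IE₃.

Be > Cl > B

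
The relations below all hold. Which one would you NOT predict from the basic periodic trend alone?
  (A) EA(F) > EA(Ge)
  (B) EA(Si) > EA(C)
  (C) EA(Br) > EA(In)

(B)

The general trend: electron affinity increases across a period and decreases down a group.
(A) F (period 2, group 17) vs Ge (period 4, group 14): the stated order agrees with the simple trend.
(B) Si (period 3, group 14) vs C (period 2, group 14): the stated order contradicts the simple trend.
(C) Br (period 4, group 17) vs In (period 5, group 13): the stated order agrees with the simple trend.
The exception is (B): Si's larger, more diffuse 3p orbitals accept an added electron slightly more readily than C's compact 2p.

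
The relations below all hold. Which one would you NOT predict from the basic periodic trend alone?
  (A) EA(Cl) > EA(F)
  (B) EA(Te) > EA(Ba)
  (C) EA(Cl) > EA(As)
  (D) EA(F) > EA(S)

(A)

The general trend: electron affinity increases across a period and decreases down a group.
(A) Cl (period 3, group 17) vs F (period 2, group 17): the stated order contradicts the simple trend.
(B) Te (period 5, group 16) vs Ba (period 6, group 2): the stated order agrees with the simple trend.
(C) Cl (period 3, group 17) vs As (period 4, group 15): the stated order agrees with the simple trend.
(D) F (period 2, group 17) vs S (period 3, group 16): the stated order agrees with the simple trend.
The exception is (A): F's small 2p subshell makes the incoming electron feel strong e⁻–e⁻ repulsion, so Cl actually releases more energy on gaining an electron.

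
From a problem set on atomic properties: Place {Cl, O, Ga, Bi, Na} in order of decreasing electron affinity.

O is in period 2, group 16; Na is in period 3, group 1; Cl is in period 3, group 17; Ga is in period 4, group 13; Bi is in period 6, group 15.
Adding an electron releases more energy for atoms nearer the top right (short of the noble gases).
Here both period and group differ, so the two effects have to be weighed against each other.
Na > Ga: period and group pull opposite ways; the down-group shift dominates (53 vs 29 kJ/mol).
Bi > Na: the two effects oppose for this pair; the across-period effect wins (91 vs 53 kJ/mol).
O > Bi: relative to Bi, both the across-period and down-group shifts push O's electron affinity up.
Cl > O: the two effects oppose for this pair; the across-period effect wins (349 vs 141 kJ/mol).
Tabulated electron affinity (kJ/mol): O 141, Na 53, Cl 349, Ga 29, Bi 91.
So from highest to lowest: Cl > O > Bi > Na > Ga.

Cl > O > Bi > Na > Ga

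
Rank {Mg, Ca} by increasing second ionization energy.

The second ionization energy removes an electron from the +1 ion. For each element: Mg⁺ still has 1 valence electron; Ca⁺ still has 1 valence electron.
All are still removing valence electrons, so compare the +1 ions as you would atoms: IE_2 generally rises across a period (higher Z_eff) and falls down a group (larger shell), subject to the usual subshell exceptions.
Valence configurations: Mg⁺ [Ne]3s¹, Ca⁺ [Ar]4s¹.
Tabulated IE_2 (kJ/mol): Mg 1451, Ca 1145.
Hence IE_2: Ca < Mg.

Ca < Mg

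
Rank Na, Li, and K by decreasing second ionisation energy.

Li, Na, K

The second ionization energy removes an electron from the +1 ion. For each element: Na⁺ is the bare [Ne] core; Li⁺ is the bare [He] core; K⁺ is the bare [Ar] core.
All of these are removing an electron from a noble-gas core or deeper; the smaller core (lower principal quantum number) is held far more tightly, and within a period the higher nuclear charge binds the same core more tightly.
The numbers (kJ/mol): Na 4562, Li 7298, K 3052.
Hence IE_2: K < Na < Li.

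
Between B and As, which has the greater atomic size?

As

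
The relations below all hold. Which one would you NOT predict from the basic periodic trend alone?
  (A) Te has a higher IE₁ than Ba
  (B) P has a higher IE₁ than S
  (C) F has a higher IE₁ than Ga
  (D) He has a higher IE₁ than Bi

The general trend: IE₁ increases across a period and decreases down a group.
(A) Te (period 5, group 16) vs Ba (period 6, group 2): the stated order agrees with the simple trend.
(B) P (period 3, group 15) vs S (period 3, group 16): the stated order contradicts the simple trend.
(C) F (period 2, group 17) vs Ga (period 4, group 13): the stated order agrees with the simple trend.
(D) He (period 1, group 18) vs Bi (period 6, group 15): the stated order agrees with the simple trend.
The exception is (B): S (3p⁴) ionizes more easily than half-filled P (3p³) because the paired 3p electron in S is pushed out by e⁻–e⁻ repulsion.

(B)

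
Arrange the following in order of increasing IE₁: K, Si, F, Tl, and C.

K < Tl < Si < C < F

Across a period the outer electron is held more tightly (higher IE₁); down a group it sits in a higher shell, more shielded, and comes off more easily.
Neither a single period nor a single group — weigh both effects.
Tl > K: the two effects oppose for this pair; the across-period effect wins (589 vs 419 kJ/mol).
Si > Tl: both effects reinforce here, so Si is clearly the higher of the two.
C > Si: they share group 14; the group trend gives C the larger value.
F > C: F lies to the right of C in period 2, so the across-period effect alone puts F higher.
For reference (kJ/mol): C 1086, F 1681, Si 786, K 419, Tl 589.
So from lowest to highest: K < Tl < Si < C < F.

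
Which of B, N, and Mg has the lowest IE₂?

Consider each +1 ion: B⁺ still has 2 valence electrons; N⁺ still has 4 valence electrons; Mg⁺ still has 1 valence electron.
All are still removing valence electrons, so compare the +1 ions as you would atoms: IE_2 generally rises across a period (higher Z_eff) and falls down a group (larger shell), subject to the usual subshell exceptions.
Valence configurations: B⁺ [He]2s², N⁺ [He]2s²2p², Mg⁺ [Ne]3s¹.
Approximate IE_2 values (kJ/mol): B 2427, N 2856, Mg 1451.
So the second ionization energies run Mg < B < N.

Mg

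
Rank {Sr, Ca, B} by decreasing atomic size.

Sr > Ca > B

B is in period 2, group 13; Ca is in period 4, group 2; Sr is in period 5, group 2.
Moving right in a period, electrons are added to the same shell under a stronger nuclear pull, so atoms get smaller; moving down, a new shell is opened and atoms get larger.
Neither a single period nor a single group — weigh both effects.
Ca > B: relative to B, both the across-period and down-group shifts push Ca's atomic radius up.
Sr > Ca: Sr sits below Ca in group 2, so the down-group effect alone puts Sr larger.
Approximate values (pm): B 85, Ca 171, Sr 185.
So from largest to smallest: Sr > Ca > B.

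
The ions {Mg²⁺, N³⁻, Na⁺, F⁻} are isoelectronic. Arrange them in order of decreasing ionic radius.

N³⁻, F⁻, Na⁺, Mg²⁺

All of these have 10 electrons, so size is governed by nuclear charge alone: the more protons, the stronger the pull on the same electron cloud, and the smaller the ion.
Nuclear charges: Mg²⁺ (Z=12), Na⁺ (Z=11), F⁻ (Z=9), N³⁻ (Z=7).
Largest to smallest: N³⁻ > F⁻ > Na⁺ > Mg²⁺.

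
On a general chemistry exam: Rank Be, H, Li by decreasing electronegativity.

H > Be > Li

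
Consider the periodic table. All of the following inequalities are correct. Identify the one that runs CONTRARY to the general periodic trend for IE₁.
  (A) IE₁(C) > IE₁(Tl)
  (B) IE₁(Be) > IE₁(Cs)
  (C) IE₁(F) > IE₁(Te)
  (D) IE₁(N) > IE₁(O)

The general trend: IE₁ increases across a period and decreases down a group.
(A) C (period 2, group 14) vs Tl (period 6, group 13): the stated order agrees with the simple trend.
(B) Be (period 2, group 2) vs Cs (period 6, group 1): the stated order agrees with the simple trend.
(C) F (period 2, group 17) vs Te (period 5, group 16): the stated order agrees with the simple trend.
(D) N (period 2, group 15) vs O (period 2, group 16): the stated order contradicts the simple trend.
The exception is (D): pairing an electron in O's 2p⁴ costs repulsion energy, so O ionizes more easily than half-filled N (2p³).

(D)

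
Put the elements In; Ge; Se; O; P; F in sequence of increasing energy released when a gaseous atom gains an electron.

In < P < Ge < O < Se < F

O is in period 2, group 16; F is in period 2, group 17; P is in period 3, group 15; Ge is in period 4, group 14; Se is in period 4, group 16; In is in period 5, group 13.
EA tends to increase across a period and decrease down a group, though the pattern is less regular than for IE or radius.
Neither a single period nor a single group — weigh both effects.
P > In: both effects reinforce here, so P is clearly the higher of the two.
Ge > P: this pair runs against the simple trend — see the exception note.
O > Ge: both effects reinforce here, so O is clearly the higher of the two.
Se > O: this pair runs against the simple trend — see the exception note.
F > Se: relative to Se, both the across-period and down-group shifts push F's electron affinity up.
Note the exception: Ge has a higher electron affinity than P, contrary to the simple trend — adding an electron to P's half-filled np³ subshell costs electron-pairing energy.
Note the exception: Se has a higher electron affinity than O, contrary to the simple trend — O's compact 2p subshell gives strong electron–electron repulsion on the added electron.
For reference (kJ/mol): O 141, F 328, P 72, Ge 119, Se 195, In 29.
So from lowest to highest: In < P < Ge < O < Se < F.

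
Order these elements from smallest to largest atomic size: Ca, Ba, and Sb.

Sb < Ca < Ba

Ca is in period 4, group 2; Sb is in period 5, group 15; Ba is in period 6, group 2.
Radius decreases left→right (rising Z_eff, same n) and increases top→bottom (higher n).
Neither a single period nor a single group — weigh both effects.
Ca > Sb: the two effects oppose for this pair; the across-period effect wins (171 vs 140 pm).
Ba > Ca: Ba sits below Ca in group 2, so the down-group effect alone puts Ba larger.
For reference (pm): Ca 171, Sb 140, Ba 196.
So from smallest to largest: Sb < Ca < Ba.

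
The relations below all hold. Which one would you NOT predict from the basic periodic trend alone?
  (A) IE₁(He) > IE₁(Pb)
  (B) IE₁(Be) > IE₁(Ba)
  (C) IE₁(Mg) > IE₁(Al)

The general trend: IE₁ increases across a period and decreases down a group.
(A) He (period 1, group 18) vs Pb (period 6, group 14): the stated order agrees with the simple trend.
(B) Be (period 2, group 2) vs Ba (period 6, group 2): the stated order agrees with the simple trend.
(C) Mg (period 3, group 2) vs Al (period 3, group 13): the stated order contradicts the simple trend.
The exception is (C): Al's single 3p electron is easier to remove than one from Mg's filled 3s².

(C)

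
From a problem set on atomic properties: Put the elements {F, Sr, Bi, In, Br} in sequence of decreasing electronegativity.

F, Br, Bi, In, Sr

F is in period 2, group 17; Br is in period 4, group 17; Sr is in period 5, group 2; In is in period 5, group 13; Bi is in period 6, group 15.
Atoms toward the upper right of the periodic table pull bonding electrons most strongly.
Neither a single period nor a single group — weigh both effects.
In > Sr: In lies to the right of Sr in period 5, so the across-period effect alone puts In higher.
Bi > In: period and group pull opposite ways; the across-period shift dominates (2.02 vs 1.78).
Br > Bi: relative to Bi, both the across-period and down-group shifts push Br's electronegativity up.
F > Br: F sits above Br in group 17, so the down-group effect alone puts F higher.
Tabulated electronegativity (Pauling): F 3.98, Br 2.96, Sr 0.95, In 1.78, Bi 2.02.
So from highest to lowest: F > Br > Bi > In > Sr.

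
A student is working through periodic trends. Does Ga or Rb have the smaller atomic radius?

Across a period the added protons contract the valence shell; down a group each new principal shell makes the atom larger.
These span different periods and groups, so the two trends combine.
Rb > Ga: relative to Ga, both the across-period and down-group shifts push Rb's atomic radius up.
Approximate values (pm): Ga 124, Rb 210.
So Ga has the smaller atomic radius (Ga < Rb).

Ga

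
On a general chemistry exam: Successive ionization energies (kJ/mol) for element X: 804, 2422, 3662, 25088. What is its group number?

Group 13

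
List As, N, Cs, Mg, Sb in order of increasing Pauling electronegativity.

N is in period 2, group 15; Mg is in period 3, group 2; As is in period 4, group 15; Sb is in period 5, group 15; Cs is in period 6, group 1.
Electronegativity increases across a period and decreases down a group, tracking effective nuclear charge and atomic size.
These span different periods and groups, so the two trends combine.
Mg > Cs: relative to Cs, both the across-period and down-group shifts push Mg's electronegativity up.
Sb > Mg: the two effects oppose for this pair; the across-period effect wins (2.05 vs 1.31).
As > Sb: they share group 15; the group trend gives As the larger value.
N > As: they share group 15; the group trend gives N the larger value.
For reference (Pauling): N 3.04, Mg 1.31, As 2.18, Sb 2.05, Cs 0.79.
So from lowest to highest: Cs < Mg < Sb < As < N.

Cs < Mg < Sb < As < N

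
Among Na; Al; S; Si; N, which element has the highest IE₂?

Na

Consider each +1 ion: Na⁺ is the bare [Ne] core; Al⁺ still has 2 valence electrons; S⁺ still has 5 valence electrons; Si⁺ still has 3 valence electrons; N⁺ still has 4 valence electrons.
Pulling an electron out of a noble-gas core costs far more than removing a remaining valence electron, so Na sits at the high end of IE_2.
Valence configurations: Al⁺ [Ne]3s², S⁺ [Ne]3s²3p³, Si⁺ [Ne]3s²3p¹, N⁺ [He]2s²2p².
Si⁺ loses a lone 3p electron whereas Al⁺ must break into a filled 3s² pair, so IE_2(Al) > IE_2(Si) even though Si has the higher nuclear charge.
The numbers (kJ/mol): Na 4562, Al 1817, S 2252, Si 1577, N 2856.
So the second ionization energies run Si < Al < S < N < Na.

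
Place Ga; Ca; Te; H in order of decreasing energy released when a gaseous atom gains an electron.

Te > H > Ga > Ca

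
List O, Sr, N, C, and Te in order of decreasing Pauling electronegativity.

Electronegativity increases across a period and decreases down a group, tracking effective nuclear charge and atomic size.
Neither a single period nor a single group — weigh both effects.
Te > Sr: both are in period 5; the period trend gives Te the larger value.
C > Te: the two effects oppose for this pair; the down-group effect wins (2.55 vs 2.10).
N > C: both are in period 2; the period trend gives N the larger value.
O > N: O lies to the right of N in period 2, so the across-period effect alone puts O higher.
For reference (Pauling): C 2.55, N 3.04, O 3.44, Sr 0.95, Te 2.10.
So from highest to lowest: O > N > C > Te > Sr.

O > N > C > Te > Sr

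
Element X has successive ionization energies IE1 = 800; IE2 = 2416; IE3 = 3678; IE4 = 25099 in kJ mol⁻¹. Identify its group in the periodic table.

Group 13

Look for the largest jump between consecutive ionization energies: IE4/IE3 ≈ 6.8, far larger than any earlier ratio.
That jump marks the point where a core electron is being removed. So the atom has 3 valence electrons.
A main-group element with 3 valence electrons is in group 13.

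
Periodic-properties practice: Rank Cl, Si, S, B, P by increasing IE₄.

Si, S, P, Cl, B

After 3 electrons have been removed, what remains? Cl³⁺ still has 4 valence electrons; Si³⁺ still has 1 valence electron; S³⁺ still has 3 valence electrons; B³⁺ is the bare [He] core; P³⁺ still has 2 valence electrons.
Core electrons are held far more tightly than valence electrons, so B tops the IE_4 order.
Valence configurations: Cl³⁺ [Ne]3s²3p², Si³⁺ [Ne]3s¹, S³⁺ [Ne]3s²3p¹, P³⁺ [Ne]3s².
S³⁺ loses a lone 3p electron whereas P³⁺ must break into a filled 3s² pair, so IE_4(P) > IE_4(S) even though S has the higher nuclear charge.
The numbers (kJ/mol): Cl 5159, Si 4356, S 4556, B 25026, P 4964.
So the fourth ionization energies run Si < S < P < Cl < B.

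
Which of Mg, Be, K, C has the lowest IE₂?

IE_2 is the cost of taking one more electron from the +1 cation: Mg⁺ still has 1 valence electron; Be⁺ still has 1 valence electron; K⁺ is the bare [Ar] core; C⁺ still has 3 valence electrons.
Pulling an electron out of a noble-gas core costs far more than removing a remaining valence electron, so K sits at the high end of IE_2.
Valence configurations: Mg⁺ [Ne]3s¹, Be⁺ [He]2s¹, C⁺ [He]2s²2p¹.
Approximate IE_2 values (kJ/mol): Mg 1451, Be 1757, K 3052, C 2353.
Hence IE_2: Mg < Be < C < K.

Mg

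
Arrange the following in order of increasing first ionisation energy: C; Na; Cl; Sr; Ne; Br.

Across a period the outer electron is held more tightly (higher IE₁); down a group it sits in a higher shell, more shielded, and comes off more easily.
Neither a single period nor a single group — weigh both effects.
Sr > Na: the two effects oppose for this pair; the across-period effect wins (550 vs 496 kJ/mol).
C > Sr: both effects reinforce here, so C is clearly the higher of the two.
Br > C: the two effects oppose for this pair; the across-period effect wins (1140 vs 1086 kJ/mol).
Cl > Br: they share group 17; the group trend gives Cl the larger value.
Ne > Cl: both effects reinforce here, so Ne is clearly the higher of the two.
Tabulated first ionization energy (kJ/mol): C 1086, Ne 2081, Na 496, Cl 1251, Br 1140, Sr 550.
So from lowest to highest: Na < Sr < C < Br < Cl < Ne.

Na, Sr, C, Br, Cl, Ne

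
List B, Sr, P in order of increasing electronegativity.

Sr, B, P

Electronegativity increases across a period and decreases down a group, tracking effective nuclear charge and atomic size.
Here both period and group differ, so the two effects have to be weighed against each other.
B > Sr: both effects reinforce here, so B is clearly the higher of the two.
P > B: the two effects oppose for this pair; the across-period effect wins (2.19 vs 2.04).
Tabulated electronegativity (Pauling): B 2.04, P 2.19, Sr 0.95.
So from lowest to highest: Sr < B < P.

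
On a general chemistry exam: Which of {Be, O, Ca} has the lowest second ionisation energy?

Ca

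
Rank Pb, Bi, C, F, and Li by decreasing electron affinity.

F > C > Bi > Li > Pb

Li is in period 2, group 1; C is in period 2, group 14; F is in period 2, group 17; Pb is in period 6, group 14; Bi is in period 6, group 15.
Atoms with high Z_eff and room in the valence shell (especially the halogens) have the most exothermic electron affinities.
Here both period and group differ, so the two effects have to be weighed against each other.
Li > Pb: the two effects oppose for this pair; the down-group effect wins (60 vs 35 kJ/mol).
Bi > Li: period and group pull opposite ways; the across-period shift dominates (91 vs 60 kJ/mol).
C > Bi: period and group pull opposite ways; the down-group shift dominates (122 vs 91 kJ/mol).
F > C: both are in period 2; the period trend gives F the larger value.
For reference (kJ/mol): Li 60, C 122, F 328, Pb 35, Bi 91.
So from highest to lowest: F > C > Bi > Li > Pb.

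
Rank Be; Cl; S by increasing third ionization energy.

IE_3 is the cost of taking one more electron from the +2 cation: Be²⁺ is the bare [He] core; Cl²⁺ still has 5 valence electrons; S²⁺ still has 4 valence electrons.
Pulling an electron out of a noble-gas core costs far more than removing a remaining valence electron, so Be sits at the high end of IE_3.
Valence configurations: Cl²⁺ [Ne]3s²3p³, S²⁺ [Ne]3s²3p².
Tabulated IE_3 (kJ/mol): Be 14849, Cl 3822, S 3357.
Putting it together, IE_3: S < Cl < Be.

S < Cl < Be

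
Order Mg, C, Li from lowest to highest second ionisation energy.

Mg < C < Li

The second ionization energy removes an electron from the +1 ion. For each element: Mg⁺ still has 1 valence electron; C⁺ still has 3 valence electrons; Li⁺ is the bare [He] core.
Core electrons are held far more tightly than valence electrons, so Li tops the IE_2 order.
Valence configurations: Mg⁺ [Ne]3s¹, C⁺ [He]2s²2p¹.
Tabulated IE_2 (kJ/mol): Mg 1451, C 2353, Li 7298.
Overall IE_2 order: Mg < C < Li.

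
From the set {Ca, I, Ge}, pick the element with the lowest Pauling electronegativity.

Ca is in period 4, group 2; Ge is in period 4, group 14; I is in period 5, group 17.
EN rises left→right (higher Z_eff, smaller atoms) and falls top→bottom (larger, more shielded atoms).
Here both period and group differ, so the two effects have to be weighed against each other.
Ge > Ca: Ge lies to the right of Ca in period 4, so the across-period effect alone puts Ge higher.
I > Ge: period and group pull opposite ways; the across-period shift dominates (2.66 vs 2.01).
For reference (Pauling): Ca 1.00, Ge 2.01, I 2.66.
The lowest Pauling electronegativity among these belongs to Ca.

Ca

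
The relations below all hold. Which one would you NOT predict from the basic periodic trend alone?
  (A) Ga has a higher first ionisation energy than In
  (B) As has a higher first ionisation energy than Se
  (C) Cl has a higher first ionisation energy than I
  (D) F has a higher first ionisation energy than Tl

(B)

The general trend: first ionisation energy increases across a period and decreases down a group.
(A) Ga (period 4, group 13) vs In (period 5, group 13): the stated order agrees with the simple trend.
(B) As (period 4, group 15) vs Se (period 4, group 16): the stated order contradicts the simple trend.
(C) Cl (period 3, group 17) vs I (period 5, group 17): the stated order agrees with the simple trend.
(D) F (period 2, group 17) vs Tl (period 6, group 13): the stated order agrees with the simple trend.
The exception is (B): Se (4p⁴) ionizes more easily than half-filled As (4p³).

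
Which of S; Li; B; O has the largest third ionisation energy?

IE_3 is the cost of taking one more electron from the +2 cation: S²⁺ still has 4 valence electrons; Li²⁺ is already 1 electron into the core; B²⁺ still has 1 valence electron; O²⁺ still has 4 valence electrons.
Pulling an electron out of a noble-gas core costs far more than removing a remaining valence electron, so Li sits at the high end of IE_3.
Valence configurations: S²⁺ [Ne]3s²3p², B²⁺ [He]2s¹, O²⁺ [He]2s²2p².
Tabulated IE_3 (kJ/mol): S 3357, Li 11815, B 3660, O 5300.
Putting it together, IE_3: S < B < O < Li.

Li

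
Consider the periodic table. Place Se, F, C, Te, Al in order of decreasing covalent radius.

C is in period 2, group 14; F is in period 2, group 17; Al is in period 3, group 13; Se is in period 4, group 16; Te is in period 5, group 16.
Atomic radius shrinks across a period as nuclear charge pulls the same shell inward, and grows down a group as new shells are added.
Here both period and group differ, so the two effects have to be weighed against each other.
C > F: C lies to the left of F in period 2, so the across-period effect alone puts C larger.
Se > C: the two effects oppose for this pair; the down-group effect wins (116 vs 75 pm).
Al > Se: period and group pull opposite ways; the across-period shift dominates (126 vs 116 pm).
Te > Al: period and group pull opposite ways; the down-group shift dominates (136 vs 126 pm).
Tabulated atomic radius (pm): C 75, F 64, Al 126, Se 116, Te 136.
So from largest to smallest: Te > Al > Se > C > F.

Te > Al > Se > C > F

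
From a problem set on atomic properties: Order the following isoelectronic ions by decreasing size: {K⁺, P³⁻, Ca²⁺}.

P³⁻, K⁺, Ca²⁺

All of these have 18 electrons, so size is governed by nuclear charge alone: the more protons, the stronger the pull on the same electron cloud, and the smaller the ion.
Nuclear charges: Ca²⁺ (Z=20), K⁺ (Z=19), P³⁻ (Z=15).
Largest to smallest: P³⁻ > K⁺ > Ca²⁺.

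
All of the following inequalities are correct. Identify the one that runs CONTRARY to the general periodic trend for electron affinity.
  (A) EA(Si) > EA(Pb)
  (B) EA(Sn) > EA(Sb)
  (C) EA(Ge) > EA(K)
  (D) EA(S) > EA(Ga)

(B)

The general trend: electron affinity increases across a period and decreases down a group.
(A) Si (period 3, group 14) vs Pb (period 6, group 14): the stated order agrees with the simple trend.
(B) Sn (period 5, group 14) vs Sb (period 5, group 15): the stated order contradicts the simple trend.
(C) Ge (period 4, group 14) vs K (period 4, group 1): the stated order agrees with the simple trend.
(D) S (period 3, group 16) vs Ga (period 4, group 13): the stated order agrees with the simple trend.
The exception is (B): adding an electron to Sb's half-filled 5p³ is unfavourable, so Sn has the more exothermic EA.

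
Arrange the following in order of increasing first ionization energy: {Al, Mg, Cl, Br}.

Mg is in period 3, group 2; Al is in period 3, group 13; Cl is in period 3, group 17; Br is in period 4, group 17.
IE₁ increases left→right with effective nuclear charge and decreases top→bottom as the valence shell moves farther out.
Neither a single period nor a single group — weigh both effects.
Mg > Al: this pair runs against the simple trend — see the exception note.
Br > Mg: the two effects oppose for this pair; the across-period effect wins (1140 vs 738 kJ/mol).
Cl > Br: Cl sits above Br in group 17, so the down-group effect alone puts Cl higher.
Note the exception: Mg has a higher first ionization energy than Al, contrary to the simple trend — Al's single 3p electron is easier to remove than one from Mg's filled 3s².
Tabulated first ionization energy (kJ/mol): Mg 738, Al 578, Cl 1251, Br 1140.
So from lowest to highest: Al < Mg < Br < Cl.

Al, Mg, Br, Cl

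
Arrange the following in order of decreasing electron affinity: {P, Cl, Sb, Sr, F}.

Cl, F, Sb, P, Sr

F is in period 2, group 17; P is in period 3, group 15; Cl is in period 3, group 17; Sr is in period 5, group 2; Sb is in period 5, group 15.
Atoms with high Z_eff and room in the valence shell (especially the halogens) have the most exothermic electron affinities.
Neither a single period nor a single group — weigh both effects.
P > Sr: both effects reinforce here, so P is clearly the higher of the two.
Sb > P: this pair runs against the simple trend — see the exception note.
F > Sb: both effects reinforce here, so F is clearly the higher of the two.
Cl > F: this pair runs against the simple trend — see the exception note.
Note the exception: Sb has a higher electron affinity than P, contrary to the simple trend — both are half-filled np³, but the pairing/repulsion penalty for the added electron shrinks as the p orbitals become larger and more diffuse down the group, and for Sb that outweighs the weaker nuclear attraction.
Note the exception: Cl has a higher electron affinity than F, contrary to the simple trend — F's small 2p subshell makes the incoming electron feel strong e⁻–e⁻ repulsion, so Cl actually releases more energy on gaining an electron.
For reference (kJ/mol): F 328, P 72, Cl 349, Sr 5, Sb 103.
So from highest to lowest: Cl > F > Sb > P > Sr.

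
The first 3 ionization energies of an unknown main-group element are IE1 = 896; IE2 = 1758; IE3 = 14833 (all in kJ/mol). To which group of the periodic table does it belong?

Look for the largest jump between consecutive ionization energies: IE3/IE2 ≈ 8.4, far larger than any earlier ratio.
That jump marks the point where a core electron is being removed. So the atom has 2 valence electrons.
A main-group element with 2 valence electrons is in group 2.

Group 2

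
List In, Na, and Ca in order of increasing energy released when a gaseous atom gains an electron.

Na is in period 3, group 1; Ca is in period 4, group 2; In is in period 5, group 13.
Electron affinity generally becomes more exothermic across a period toward the halogens and less exothermic down a group.
These sit on a diagonal, where the across-period and down-group effects partly cancel.
In > Ca: the two effects oppose for this pair; the across-period effect wins (29 vs 2 kJ/mol).
Na > In: the two effects oppose for this pair; the down-group effect wins (53 vs 29 kJ/mol).
For reference (kJ/mol): Na 53, Ca 2, In 29.
So from lowest to highest: Ca < In < Na.

Ca, In, Na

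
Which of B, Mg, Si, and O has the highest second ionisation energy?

O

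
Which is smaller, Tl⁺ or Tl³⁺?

Tl³⁺

Both ions have Z = 81 protons, but Tl³⁺ has lost more electrons, so its remaining electrons feel a larger effective nuclear charge per electron and are pulled in more tightly.
Higher positive charge → smaller ion, so Tl⁺ > Tl³⁺.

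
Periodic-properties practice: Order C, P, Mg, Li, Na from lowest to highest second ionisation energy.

Consider each +1 ion: C⁺ still has 3 valence electrons; P⁺ still has 4 valence electrons; Mg⁺ still has 1 valence electron; Li⁺ is the bare [He] core; Na⁺ is the bare [Ne] core.
Core electrons are held far more tightly than valence electrons, so Na and Li top the IE_2 order.
Valence configurations: C⁺ [He]2s²2p¹, P⁺ [Ne]3s²3p², Mg⁺ [Ne]3s¹.
Tabulated IE_2 (kJ/mol): C 2353, P 1907, Mg 1451, Li 7298, Na 4562.
Putting it together, IE_2: Mg < P < C < Na < Li.

Mg < P < C < Na < Li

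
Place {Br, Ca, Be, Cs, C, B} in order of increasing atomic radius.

C < B < Be < Br < Ca < Cs

Be is in period 2, group 2; B is in period 2, group 13; C is in period 2, group 14; Ca is in period 4, group 2; Br is in period 4, group 17; Cs is in period 6, group 1.
Across a period the added protons contract the valence shell; down a group each new principal shell makes the atom larger.
Neither a single period nor a single group — weigh both effects.
B > C: both are in period 2; the period trend gives B the larger value.
Be > B: Be lies to the left of B in period 2, so the across-period effect alone puts Be larger.
Br > Be: the two effects oppose for this pair; the down-group effect wins (114 vs 102 pm).
Ca > Br: both are in period 4; the period trend gives Ca the larger value.
Cs > Ca: relative to Ca, both the across-period and down-group shifts push Cs's atomic radius up.
For reference (pm): Be 102, B 85, C 75, Ca 171, Br 114, Cs 232.
So from smallest to largest: C < B < Be < Br < Ca < Cs.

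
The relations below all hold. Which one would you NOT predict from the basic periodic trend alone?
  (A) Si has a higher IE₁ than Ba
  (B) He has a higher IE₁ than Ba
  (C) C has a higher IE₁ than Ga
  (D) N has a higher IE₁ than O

The general trend: IE₁ increases across a period and decreases down a group.
(A) Si (period 3, group 14) vs Ba (period 6, group 2): the stated order agrees with the simple trend.
(B) He (period 1, group 18) vs Ba (period 6, group 2): the stated order agrees with the simple trend.
(C) C (period 2, group 14) vs Ga (period 4, group 13): the stated order agrees with the simple trend.
(D) N (period 2, group 15) vs O (period 2, group 16): the stated order contradicts the simple trend.
The exception is (D): pairing an electron in O's 2p⁴ costs repulsion energy, so O ionizes more easily than half-filled N (2p³).

(D)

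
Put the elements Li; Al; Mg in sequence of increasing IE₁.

Li is in period 2, group 1; Mg is in period 3, group 2; Al is in period 3, group 13.
IE₁ increases left→right with effective nuclear charge and decreases top→bottom as the valence shell moves farther out.
These span different periods and groups, so the two trends combine.
Al > Li: the two effects oppose for this pair; the across-period effect wins (578 vs 520 kJ/mol).
Mg > Al: this pair runs against the simple trend — see the exception note.
Note the exception: Mg has a higher first ionization energy than Al, contrary to the simple trend — Al's single 3p electron is easier to remove than one from Mg's filled 3s².
Approximate values (kJ/mol): Li 520, Mg 738, Al 578.
So from lowest to highest: Li < Al < Mg.

Li < Al < Mg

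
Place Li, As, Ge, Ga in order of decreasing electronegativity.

As > Ge > Ga > Li

Li is in period 2, group 1; Ga is in period 4, group 13; Ge is in period 4, group 14; As is in period 4, group 15.
Atoms toward the upper right of the periodic table pull bonding electrons most strongly.
These span different periods and groups, so the two trends combine.
Ga > Li: period and group pull opposite ways; the across-period shift dominates (1.81 vs 0.98).
Ge > Ga: Ge lies to the right of Ga in period 4, so the across-period effect alone puts Ge higher.
As > Ge: As lies to the right of Ge in period 4, so the across-period effect alone puts As higher.
Tabulated electronegativity (Pauling): Li 0.98, Ga 1.81, Ge 2.01, As 2.18.
So from highest to lowest: As > Ge > Ga > Li.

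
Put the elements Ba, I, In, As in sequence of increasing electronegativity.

Ba, In, As, I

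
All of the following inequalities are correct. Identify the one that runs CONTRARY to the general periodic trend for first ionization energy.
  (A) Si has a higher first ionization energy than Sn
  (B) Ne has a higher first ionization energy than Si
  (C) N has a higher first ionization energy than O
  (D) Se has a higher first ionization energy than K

(C)

The general trend: first ionization energy increases across a period and decreases down a group.
(A) Si (period 3, group 14) vs Sn (period 5, group 14): the stated order agrees with the simple trend.
(B) Ne (period 2, group 18) vs Si (period 3, group 14): the stated order agrees with the simple trend.
(C) N (period 2, group 15) vs O (period 2, group 16): the stated order contradicts the simple trend.
(D) Se (period 4, group 16) vs K (period 4, group 1): the stated order agrees with the simple trend.
The exception is (C): pairing an electron in O's 2p⁴ costs repulsion energy, so O ionizes more easily than half-filled N (2p³).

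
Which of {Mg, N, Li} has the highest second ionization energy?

Consider each +1 ion: Mg⁺ still has 1 valence electron; N⁺ still has 4 valence electrons; Li⁺ is the bare [He] core.
Pulling an electron out of a noble-gas core costs far more than removing a remaining valence electron, so Li sits at the high end of IE_2.
Valence configurations: Mg⁺ [Ne]3s¹, N⁺ [He]2s²2p².
Tabulated IE_2 (kJ/mol): Mg 1451, N 2856, Li 7298.
So the second ionization energies run Mg < N < Li.

Li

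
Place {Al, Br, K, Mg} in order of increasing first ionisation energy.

K < Al < Mg < Br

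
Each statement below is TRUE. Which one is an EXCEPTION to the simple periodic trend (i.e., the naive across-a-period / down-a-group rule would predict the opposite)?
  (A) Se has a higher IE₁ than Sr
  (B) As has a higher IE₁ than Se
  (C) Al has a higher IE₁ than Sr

The general trend: IE₁ increases across a period and decreases down a group.
(A) Se (period 4, group 16) vs Sr (period 5, group 2): the stated order agrees with the simple trend.
(B) As (period 4, group 15) vs Se (period 4, group 16): the stated order contradicts the simple trend.
(C) Al (period 3, group 13) vs Sr (period 5, group 2): the stated order agrees with the simple trend.
The exception is (B): Se (4p⁴) ionizes more easily than half-filled As (4p³).

(B)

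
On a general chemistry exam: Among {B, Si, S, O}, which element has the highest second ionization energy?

O

IE_2 is the cost of taking one more electron from the +1 cation: B⁺ still has 2 valence electrons; Si⁺ still has 3 valence electrons; S⁺ still has 5 valence electrons; O⁺ still has 5 valence electrons.
All are still removing valence electrons, so compare the +1 ions as you would atoms: IE_2 generally rises across a period (higher Z_eff) and falls down a group (larger shell), subject to the usual subshell exceptions.
Valence configurations: B⁺ [He]2s², Si⁺ [Ne]3s²3p¹, S⁺ [Ne]3s²3p³, O⁺ [He]2s²2p³.
Approximate IE_2 values (kJ/mol): B 2427, Si 1577, S 2252, O 3388.
Hence IE_2: Si < S < B < O.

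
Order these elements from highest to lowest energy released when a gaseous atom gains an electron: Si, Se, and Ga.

Se, Si, Ga

Si is in period 3, group 14; Ga is in period 4, group 13; Se is in period 4, group 16.
Adding an electron releases more energy for atoms nearer the top right (short of the noble gases).
Neither a single period nor a single group — weigh both effects.
Si > Ga: relative to Ga, both the across-period and down-group shifts push Si's electron affinity up.
Se > Si: the two effects oppose for this pair; the across-period effect wins (195 vs 134 kJ/mol).
Approximate values (kJ/mol): Si 134, Ga 29, Se 195.
So from highest to lowest: Se > Si > Ga.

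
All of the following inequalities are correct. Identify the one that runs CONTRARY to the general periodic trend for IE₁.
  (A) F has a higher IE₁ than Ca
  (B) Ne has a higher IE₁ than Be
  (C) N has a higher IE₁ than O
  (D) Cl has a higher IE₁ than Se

(C)

The general trend: IE₁ increases across a period and decreases down a group.
(A) F (period 2, group 17) vs Ca (period 4, group 2): the stated order agrees with the simple trend.
(B) Ne (period 2, group 18) vs Be (period 2, group 2): the stated order agrees with the simple trend.
(C) N (period 2, group 15) vs O (period 2, group 16): the stated order contradicts the simple trend.
(D) Cl (period 3, group 17) vs Se (period 4, group 16): the stated order agrees with the simple trend.
The exception is (C): pairing an electron in O's 2p⁴ costs repulsion energy, so O ionizes more easily than half-filled N (2p³).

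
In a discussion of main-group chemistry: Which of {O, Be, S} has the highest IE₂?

O

Consider each +1 ion: O⁺ still has 5 valence electrons; Be⁺ still has 1 valence electron; S⁺ still has 5 valence electrons.
All are still removing valence electrons, so compare the +1 ions as you would atoms: IE_2 generally rises across a period (higher Z_eff) and falls down a group (larger shell), subject to the usual subshell exceptions.
Valence configurations: O⁺ [He]2s²2p³, Be⁺ [He]2s¹, S⁺ [Ne]3s²3p³.
Approximate IE_2 values (kJ/mol): O 3388, Be 1757, S 2252.
Overall IE_2 order: Be < S < O.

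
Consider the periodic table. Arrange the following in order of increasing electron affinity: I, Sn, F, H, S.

H, Sn, S, I, F

H is in period 1, group 1; F is in period 2, group 17; S is in period 3, group 16; Sn is in period 5, group 14; I is in period 5, group 17.
EA tends to increase across a period and decrease down a group, though the pattern is less regular than for IE or radius.
These span different periods and groups, so the two trends combine.
Sn > H: period and group pull opposite ways; the across-period shift dominates (107 vs 73 kJ/mol).
S > Sn: relative to Sn, both the across-period and down-group shifts push S's electron affinity up.
I > S: the two effects oppose for this pair; the across-period effect wins (295 vs 200 kJ/mol).
F > I: they share group 17; the group trend gives F the larger value.
For reference (kJ/mol): H 73, F 328, S 200, Sn 107, I 295.
So from lowest to highest: H < Sn < S < I < F.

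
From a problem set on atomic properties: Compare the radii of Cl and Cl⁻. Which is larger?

Cl⁻

Forming Cl⁻ adds 1 electron to Cl. More electron–electron repulsion in the same shell, with unchanged nuclear charge, lets the cloud expand.
An anion is larger than its parent atom: Cl⁻ > Cl.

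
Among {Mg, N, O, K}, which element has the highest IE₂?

The second ionization energy removes an electron from the +1 ion. For each element: Mg⁺ still has 1 valence electron; N⁺ still has 4 valence electrons; O⁺ still has 5 valence electrons; K⁺ is the bare [Ar] core.
Usually core removal costs more than valence removal, but here the competition is close: a tightly held n=2 valence electron can cost more to remove than an n=3 core electron, so the actual values have to decide it.
Valence configurations: Mg⁺ [Ne]3s¹, N⁺ [He]2s²2p², O⁺ [He]2s²2p³.
Tabulated IE_2 (kJ/mol): Mg 1451, N 2856, O 3388, K 3052.
So the second ionization energies run Mg < N < K < O.

O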